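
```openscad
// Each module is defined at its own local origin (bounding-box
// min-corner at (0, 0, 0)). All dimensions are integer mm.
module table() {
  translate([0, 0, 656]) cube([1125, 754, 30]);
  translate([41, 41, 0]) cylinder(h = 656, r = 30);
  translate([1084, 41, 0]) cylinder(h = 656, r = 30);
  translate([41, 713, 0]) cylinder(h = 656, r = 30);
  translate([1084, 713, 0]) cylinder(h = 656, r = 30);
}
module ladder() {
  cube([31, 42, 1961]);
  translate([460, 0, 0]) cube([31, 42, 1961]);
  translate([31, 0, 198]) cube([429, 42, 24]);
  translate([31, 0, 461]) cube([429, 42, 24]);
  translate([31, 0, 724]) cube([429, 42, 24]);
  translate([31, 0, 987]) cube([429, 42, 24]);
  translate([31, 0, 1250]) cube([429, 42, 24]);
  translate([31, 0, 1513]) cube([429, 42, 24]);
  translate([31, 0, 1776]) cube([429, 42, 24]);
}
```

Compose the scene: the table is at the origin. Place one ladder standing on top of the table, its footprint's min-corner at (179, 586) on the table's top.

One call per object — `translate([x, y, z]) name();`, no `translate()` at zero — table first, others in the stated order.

table();
translate([179, 586, 686]) ladder();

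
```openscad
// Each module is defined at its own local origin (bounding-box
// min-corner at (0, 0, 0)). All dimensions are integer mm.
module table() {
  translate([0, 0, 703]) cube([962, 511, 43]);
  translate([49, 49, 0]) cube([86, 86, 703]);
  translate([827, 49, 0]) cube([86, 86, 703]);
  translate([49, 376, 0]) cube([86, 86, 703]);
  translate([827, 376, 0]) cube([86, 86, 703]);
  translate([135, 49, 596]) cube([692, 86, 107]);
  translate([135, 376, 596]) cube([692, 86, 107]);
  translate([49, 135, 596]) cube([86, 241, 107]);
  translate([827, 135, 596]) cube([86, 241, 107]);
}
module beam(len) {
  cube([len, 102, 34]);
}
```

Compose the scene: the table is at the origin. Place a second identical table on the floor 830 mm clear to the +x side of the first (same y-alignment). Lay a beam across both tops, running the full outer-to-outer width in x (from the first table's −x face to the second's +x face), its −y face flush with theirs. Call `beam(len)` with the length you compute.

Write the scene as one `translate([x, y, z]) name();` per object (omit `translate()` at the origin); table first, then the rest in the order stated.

table();
translate([1792, 0, 0]) table();
translate([0, 0, 746]) beam(2754);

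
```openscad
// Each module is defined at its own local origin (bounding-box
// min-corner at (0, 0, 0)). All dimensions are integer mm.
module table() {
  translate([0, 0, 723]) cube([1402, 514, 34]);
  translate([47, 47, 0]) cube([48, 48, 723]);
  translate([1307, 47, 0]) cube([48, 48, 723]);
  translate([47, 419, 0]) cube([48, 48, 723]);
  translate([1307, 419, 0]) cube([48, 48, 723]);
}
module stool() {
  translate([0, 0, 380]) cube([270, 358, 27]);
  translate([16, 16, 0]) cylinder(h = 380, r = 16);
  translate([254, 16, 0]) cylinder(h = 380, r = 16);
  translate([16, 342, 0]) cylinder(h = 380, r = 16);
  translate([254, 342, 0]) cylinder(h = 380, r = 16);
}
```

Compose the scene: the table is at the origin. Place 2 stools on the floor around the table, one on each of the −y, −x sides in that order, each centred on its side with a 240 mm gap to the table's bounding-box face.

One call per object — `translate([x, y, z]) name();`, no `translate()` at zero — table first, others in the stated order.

table();
translate([566, -598, 0]) stool();
translate([-510, 78, 0]) stool();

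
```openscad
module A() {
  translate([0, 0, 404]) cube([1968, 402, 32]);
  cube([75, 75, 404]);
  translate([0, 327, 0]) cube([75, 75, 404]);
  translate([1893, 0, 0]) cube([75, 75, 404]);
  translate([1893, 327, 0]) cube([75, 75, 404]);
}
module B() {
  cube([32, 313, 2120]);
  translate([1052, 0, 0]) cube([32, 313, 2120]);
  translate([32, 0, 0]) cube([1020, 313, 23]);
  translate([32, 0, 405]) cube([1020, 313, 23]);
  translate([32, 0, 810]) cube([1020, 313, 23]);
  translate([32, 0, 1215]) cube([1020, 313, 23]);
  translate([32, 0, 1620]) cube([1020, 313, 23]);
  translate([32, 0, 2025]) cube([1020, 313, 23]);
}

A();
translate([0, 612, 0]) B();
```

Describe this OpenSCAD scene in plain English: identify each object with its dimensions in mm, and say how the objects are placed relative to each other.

A is a long wooden bench with a 1968 mm (x) × 402 mm (y) seat, 32 mm thick, its top surface 436 mm above the floor. Four 75 mm square legs at the seat corners, flush with the edges, run from z = 0 to the seat underside.

B is a bookshelf 1084 mm wide overall, 313 mm deep and 2120 mm tall. The two sides are 32 mm thick vertical panels. 6 horizontal shelves of 23 mm thickness span between the inner faces of the sides; the lowest shelf sits on the floor and shelves are stacked with a clear vertical gap of 382 mm between each pair.

The bookshelf is on the floor beside the bench on its +y side.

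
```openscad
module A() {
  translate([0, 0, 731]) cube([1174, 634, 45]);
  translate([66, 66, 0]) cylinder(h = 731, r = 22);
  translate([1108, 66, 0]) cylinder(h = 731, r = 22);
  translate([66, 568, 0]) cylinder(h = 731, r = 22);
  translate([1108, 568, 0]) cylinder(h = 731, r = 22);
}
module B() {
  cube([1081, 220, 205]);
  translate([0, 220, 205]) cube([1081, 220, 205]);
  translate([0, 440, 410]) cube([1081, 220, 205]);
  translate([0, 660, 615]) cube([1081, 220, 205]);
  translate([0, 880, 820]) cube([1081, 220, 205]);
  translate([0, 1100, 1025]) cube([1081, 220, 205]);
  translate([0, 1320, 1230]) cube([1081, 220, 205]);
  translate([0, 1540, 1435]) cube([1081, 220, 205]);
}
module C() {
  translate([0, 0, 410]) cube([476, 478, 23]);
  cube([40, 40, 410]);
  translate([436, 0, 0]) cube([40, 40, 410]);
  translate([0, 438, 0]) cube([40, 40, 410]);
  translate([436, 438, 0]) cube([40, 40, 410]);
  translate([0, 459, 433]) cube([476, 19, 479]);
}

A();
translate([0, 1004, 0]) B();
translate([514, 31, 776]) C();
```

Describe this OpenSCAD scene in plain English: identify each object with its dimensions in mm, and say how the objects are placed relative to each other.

A is a rectangular dining table. The top is 1174×634×45 mm with its upper surface at z = 776 mm. It stands on four round legs of 44 mm diameter, each leg's bounding box inset 44 mm from the nearest pair of top edges, running from the floor to the underside of the top.

B is a run of 8 identical solid stair steps. Each tread is 1081×220 mm and each step block is 205 mm high. Step 1 rests on the floor; step k is offset from step 1 by (k−1)×220 mm in y and (k−1)×205 mm in z.

C is a chair: 476×478 mm seat, 23 mm thick, top at z = 433 mm, on four 40 mm square corner legs flush with the seat edges. A 19 mm thick backrest slab spans the full seat width, extending 479 mm above the seat top, its back face flush with the seat's +y edge.

The staircase is on the floor beside the table on its +y side. The chair is on top of the table.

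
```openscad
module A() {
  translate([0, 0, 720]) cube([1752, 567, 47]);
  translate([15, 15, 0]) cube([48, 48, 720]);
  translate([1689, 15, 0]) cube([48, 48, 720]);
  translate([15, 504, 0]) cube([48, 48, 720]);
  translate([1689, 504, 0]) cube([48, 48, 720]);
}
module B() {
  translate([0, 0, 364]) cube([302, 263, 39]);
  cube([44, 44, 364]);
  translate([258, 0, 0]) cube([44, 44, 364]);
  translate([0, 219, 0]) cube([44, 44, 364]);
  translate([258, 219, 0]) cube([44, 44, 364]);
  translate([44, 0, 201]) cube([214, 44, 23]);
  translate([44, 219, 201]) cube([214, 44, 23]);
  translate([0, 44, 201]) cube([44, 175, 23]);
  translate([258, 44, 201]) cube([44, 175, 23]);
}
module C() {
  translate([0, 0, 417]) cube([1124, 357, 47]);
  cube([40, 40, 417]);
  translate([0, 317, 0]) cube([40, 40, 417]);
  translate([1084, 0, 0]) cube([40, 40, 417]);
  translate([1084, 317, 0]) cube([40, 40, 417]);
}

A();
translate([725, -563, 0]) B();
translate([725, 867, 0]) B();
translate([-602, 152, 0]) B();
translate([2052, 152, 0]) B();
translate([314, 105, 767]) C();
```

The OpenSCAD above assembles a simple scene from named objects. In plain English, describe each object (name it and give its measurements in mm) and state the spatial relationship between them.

A is a table: top 1752 mm (x) × 567 mm (y), 47 mm thick, upper face at z = 767 mm, on four 48×48 mm square legs, each inset 15 mm from the nearest pair of top edges, running from z = 0 to the bottom of the top.

B is a four-legged stool. The seat is a 302×263×39 mm slab whose top surface is at z = 403 mm; four square legs, each 44×44 mm in cross-section, run from the floor (z = 0) to the underside of the seat, each flush with a corner of the seat. Four stretchers, 44 mm wide and 23 mm tall, connect adjacent legs with their undersides at z = 201 mm, each running between the inner faces of the legs it joins and aligned with the legs' outer faces on the other axis.

C is a bench: a 1124×357 mm seat slab, 47 mm thick, top at z = 464 mm, on four 40×40 mm square legs flush with the seat corners and standing on z = 0.

Four stools sit around the table at the −y, +y, −x, +x sides. The bench is on top of the table, centred.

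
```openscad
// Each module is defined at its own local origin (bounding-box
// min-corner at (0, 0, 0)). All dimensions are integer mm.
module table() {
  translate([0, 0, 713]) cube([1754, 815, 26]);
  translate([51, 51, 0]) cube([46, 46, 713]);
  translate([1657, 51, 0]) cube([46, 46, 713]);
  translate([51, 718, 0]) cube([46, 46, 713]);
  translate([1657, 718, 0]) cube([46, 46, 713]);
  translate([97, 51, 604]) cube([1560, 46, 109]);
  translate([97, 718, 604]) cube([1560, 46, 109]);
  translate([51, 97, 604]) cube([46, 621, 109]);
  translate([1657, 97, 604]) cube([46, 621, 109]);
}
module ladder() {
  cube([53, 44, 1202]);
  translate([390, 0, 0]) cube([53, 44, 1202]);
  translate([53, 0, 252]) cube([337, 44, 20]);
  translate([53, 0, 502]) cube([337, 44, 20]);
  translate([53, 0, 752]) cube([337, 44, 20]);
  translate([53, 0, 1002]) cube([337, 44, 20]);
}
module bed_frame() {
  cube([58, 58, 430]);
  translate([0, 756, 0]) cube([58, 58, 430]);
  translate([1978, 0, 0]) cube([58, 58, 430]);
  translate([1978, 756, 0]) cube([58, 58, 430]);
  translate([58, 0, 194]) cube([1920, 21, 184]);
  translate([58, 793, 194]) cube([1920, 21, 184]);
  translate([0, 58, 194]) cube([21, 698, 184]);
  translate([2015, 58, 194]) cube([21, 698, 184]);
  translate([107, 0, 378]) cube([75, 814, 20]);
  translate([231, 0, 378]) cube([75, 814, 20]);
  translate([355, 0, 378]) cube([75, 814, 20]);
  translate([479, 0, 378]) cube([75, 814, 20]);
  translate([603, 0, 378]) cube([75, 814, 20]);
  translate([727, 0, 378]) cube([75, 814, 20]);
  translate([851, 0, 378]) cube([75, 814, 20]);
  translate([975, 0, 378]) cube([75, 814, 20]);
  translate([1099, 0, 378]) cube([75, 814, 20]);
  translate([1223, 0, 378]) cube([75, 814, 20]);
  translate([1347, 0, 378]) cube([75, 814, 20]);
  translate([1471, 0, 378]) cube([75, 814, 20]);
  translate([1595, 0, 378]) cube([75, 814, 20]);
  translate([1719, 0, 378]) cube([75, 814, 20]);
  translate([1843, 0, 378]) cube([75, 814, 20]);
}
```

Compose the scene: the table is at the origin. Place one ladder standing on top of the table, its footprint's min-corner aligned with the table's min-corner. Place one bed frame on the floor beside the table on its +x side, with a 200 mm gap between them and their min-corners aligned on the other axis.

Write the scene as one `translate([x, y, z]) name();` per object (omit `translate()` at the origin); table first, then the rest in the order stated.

table();
translate([0, 0, 739]) ladder();
translate([1954, 0, 0]) bed_frame();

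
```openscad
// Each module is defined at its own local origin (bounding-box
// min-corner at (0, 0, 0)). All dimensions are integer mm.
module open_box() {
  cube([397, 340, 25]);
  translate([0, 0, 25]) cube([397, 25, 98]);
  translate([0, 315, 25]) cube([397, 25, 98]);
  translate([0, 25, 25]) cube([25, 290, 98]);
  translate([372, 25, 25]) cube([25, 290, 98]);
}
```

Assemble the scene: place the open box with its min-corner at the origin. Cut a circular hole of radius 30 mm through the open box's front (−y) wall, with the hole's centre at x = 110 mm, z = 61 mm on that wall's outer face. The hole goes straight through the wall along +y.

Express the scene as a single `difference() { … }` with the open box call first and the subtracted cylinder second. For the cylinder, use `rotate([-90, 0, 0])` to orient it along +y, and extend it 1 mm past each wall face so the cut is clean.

difference() {
  open_box();
  translate([110, -1, 61]) rotate([-90, 0, 0]) cylinder(h = 27, r = 30);
}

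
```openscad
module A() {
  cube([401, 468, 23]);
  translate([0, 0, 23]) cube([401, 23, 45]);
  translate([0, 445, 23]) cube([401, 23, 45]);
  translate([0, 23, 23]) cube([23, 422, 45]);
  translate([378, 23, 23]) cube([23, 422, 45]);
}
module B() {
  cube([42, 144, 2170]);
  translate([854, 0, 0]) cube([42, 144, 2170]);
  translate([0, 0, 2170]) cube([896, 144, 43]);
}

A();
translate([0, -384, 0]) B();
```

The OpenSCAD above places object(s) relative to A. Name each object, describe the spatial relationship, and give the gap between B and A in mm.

A is an open box. B is a door frame. The door frame is on the floor beside the open box on its −y side. The gap between the door frame and the open box is 240 mm.

The door frame's nearest face is 240 mm from the open box's −y face.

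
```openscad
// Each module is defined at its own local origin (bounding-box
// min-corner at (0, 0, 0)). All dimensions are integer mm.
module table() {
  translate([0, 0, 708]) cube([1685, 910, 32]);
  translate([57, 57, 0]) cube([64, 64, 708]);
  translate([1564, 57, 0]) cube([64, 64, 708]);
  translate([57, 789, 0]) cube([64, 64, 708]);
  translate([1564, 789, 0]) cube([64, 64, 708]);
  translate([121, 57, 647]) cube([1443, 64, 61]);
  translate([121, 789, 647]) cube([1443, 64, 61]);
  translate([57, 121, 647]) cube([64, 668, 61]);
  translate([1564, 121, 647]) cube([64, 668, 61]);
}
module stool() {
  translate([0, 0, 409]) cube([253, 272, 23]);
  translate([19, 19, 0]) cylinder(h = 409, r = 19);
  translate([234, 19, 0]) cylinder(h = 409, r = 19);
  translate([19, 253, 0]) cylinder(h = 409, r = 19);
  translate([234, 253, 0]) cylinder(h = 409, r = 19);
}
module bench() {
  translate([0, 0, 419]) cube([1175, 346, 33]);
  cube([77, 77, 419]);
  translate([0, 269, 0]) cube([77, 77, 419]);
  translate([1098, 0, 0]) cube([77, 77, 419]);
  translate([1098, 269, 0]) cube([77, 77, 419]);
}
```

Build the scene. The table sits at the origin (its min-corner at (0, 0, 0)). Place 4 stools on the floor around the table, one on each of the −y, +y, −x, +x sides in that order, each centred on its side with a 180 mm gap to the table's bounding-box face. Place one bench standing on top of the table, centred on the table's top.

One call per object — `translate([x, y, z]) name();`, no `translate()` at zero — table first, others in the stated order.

table();
translate([716, -452, 0]) stool();
translate([716, 1090, 0]) stool();
translate([-433, 319, 0]) stool();
translate([1865, 319, 0]) stool();
translate([255, 282, 740]) bench();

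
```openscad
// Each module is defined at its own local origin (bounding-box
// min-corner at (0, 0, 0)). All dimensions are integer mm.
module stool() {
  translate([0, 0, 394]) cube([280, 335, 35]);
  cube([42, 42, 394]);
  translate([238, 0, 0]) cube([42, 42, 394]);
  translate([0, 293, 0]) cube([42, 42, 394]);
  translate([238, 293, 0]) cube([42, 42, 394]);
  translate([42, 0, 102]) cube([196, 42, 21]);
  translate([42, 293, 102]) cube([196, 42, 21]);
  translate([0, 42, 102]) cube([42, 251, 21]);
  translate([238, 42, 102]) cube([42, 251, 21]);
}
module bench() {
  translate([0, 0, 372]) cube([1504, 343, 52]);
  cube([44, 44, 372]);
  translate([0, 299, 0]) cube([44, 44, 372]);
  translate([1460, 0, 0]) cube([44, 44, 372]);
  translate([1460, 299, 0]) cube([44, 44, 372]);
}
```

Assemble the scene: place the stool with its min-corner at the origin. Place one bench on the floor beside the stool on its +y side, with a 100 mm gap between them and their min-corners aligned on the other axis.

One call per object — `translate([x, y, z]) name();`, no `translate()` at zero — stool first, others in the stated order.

stool();
translate([0, 435, 0]) bench();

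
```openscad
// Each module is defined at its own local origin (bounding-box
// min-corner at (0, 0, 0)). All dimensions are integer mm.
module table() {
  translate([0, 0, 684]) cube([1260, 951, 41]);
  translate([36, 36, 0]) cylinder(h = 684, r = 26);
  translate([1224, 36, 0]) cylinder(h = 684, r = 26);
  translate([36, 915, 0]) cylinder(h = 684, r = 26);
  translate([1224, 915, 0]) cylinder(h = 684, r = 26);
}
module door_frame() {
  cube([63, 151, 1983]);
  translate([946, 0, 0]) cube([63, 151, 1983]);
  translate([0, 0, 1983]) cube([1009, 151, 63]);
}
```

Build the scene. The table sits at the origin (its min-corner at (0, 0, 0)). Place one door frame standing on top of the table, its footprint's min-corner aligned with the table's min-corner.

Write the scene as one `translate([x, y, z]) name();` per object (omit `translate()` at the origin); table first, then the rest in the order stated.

table();
translate([0, 0, 725]) door_frame();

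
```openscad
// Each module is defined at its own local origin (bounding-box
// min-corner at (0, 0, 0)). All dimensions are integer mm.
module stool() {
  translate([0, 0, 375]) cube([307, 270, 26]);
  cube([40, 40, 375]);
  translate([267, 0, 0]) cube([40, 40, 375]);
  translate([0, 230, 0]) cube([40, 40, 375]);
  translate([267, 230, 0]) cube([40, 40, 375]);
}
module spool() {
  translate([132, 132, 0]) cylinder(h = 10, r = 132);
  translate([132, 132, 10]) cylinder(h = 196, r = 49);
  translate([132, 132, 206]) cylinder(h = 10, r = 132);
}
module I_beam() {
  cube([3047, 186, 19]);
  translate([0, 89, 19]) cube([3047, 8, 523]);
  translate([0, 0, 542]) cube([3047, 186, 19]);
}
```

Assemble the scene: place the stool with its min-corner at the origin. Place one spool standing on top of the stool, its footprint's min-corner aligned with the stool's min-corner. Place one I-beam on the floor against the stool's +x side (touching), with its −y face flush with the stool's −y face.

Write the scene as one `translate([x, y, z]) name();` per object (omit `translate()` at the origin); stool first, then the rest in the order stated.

stool();
translate([0, 0, 401]) spool();
translate([307, 0, 0]) I_beam();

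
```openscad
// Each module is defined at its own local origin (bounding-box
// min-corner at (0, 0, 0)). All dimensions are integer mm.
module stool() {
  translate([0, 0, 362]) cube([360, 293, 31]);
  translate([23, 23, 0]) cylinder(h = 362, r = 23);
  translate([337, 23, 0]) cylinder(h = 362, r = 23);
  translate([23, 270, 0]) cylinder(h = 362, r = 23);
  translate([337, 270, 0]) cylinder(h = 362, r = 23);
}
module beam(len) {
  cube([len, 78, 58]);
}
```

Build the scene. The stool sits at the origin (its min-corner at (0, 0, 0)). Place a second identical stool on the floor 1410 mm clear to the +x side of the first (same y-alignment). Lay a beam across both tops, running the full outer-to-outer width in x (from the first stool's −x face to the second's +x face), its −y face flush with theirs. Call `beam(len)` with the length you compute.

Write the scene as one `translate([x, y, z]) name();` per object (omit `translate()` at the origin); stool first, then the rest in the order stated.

stool();
translate([1770, 0, 0]) stool();
translate([0, 0, 393]) beam(2130);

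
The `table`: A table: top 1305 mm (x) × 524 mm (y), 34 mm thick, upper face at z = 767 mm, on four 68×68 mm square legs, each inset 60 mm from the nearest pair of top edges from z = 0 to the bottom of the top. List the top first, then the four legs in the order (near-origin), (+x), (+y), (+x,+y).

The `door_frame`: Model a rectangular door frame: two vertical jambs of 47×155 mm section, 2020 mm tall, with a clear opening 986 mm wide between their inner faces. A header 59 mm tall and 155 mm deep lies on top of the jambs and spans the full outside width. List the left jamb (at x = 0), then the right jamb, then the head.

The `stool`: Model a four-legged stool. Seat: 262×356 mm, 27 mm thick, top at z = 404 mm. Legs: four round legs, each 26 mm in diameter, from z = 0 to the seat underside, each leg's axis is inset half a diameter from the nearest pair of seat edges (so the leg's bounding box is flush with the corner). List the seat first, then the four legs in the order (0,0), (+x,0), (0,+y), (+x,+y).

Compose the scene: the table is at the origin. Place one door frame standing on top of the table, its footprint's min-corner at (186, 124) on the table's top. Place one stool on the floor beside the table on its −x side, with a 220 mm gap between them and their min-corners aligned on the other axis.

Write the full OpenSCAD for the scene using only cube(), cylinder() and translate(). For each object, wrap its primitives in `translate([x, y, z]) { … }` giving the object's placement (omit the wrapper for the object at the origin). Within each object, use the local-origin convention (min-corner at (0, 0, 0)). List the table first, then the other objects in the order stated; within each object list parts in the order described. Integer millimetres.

translate([0, 0, 733]) cube([1305, 524, 34]);
translate([60, 60, 0]) cube([68, 68, 733]);
translate([1177, 60, 0]) cube([68, 68, 733]);
translate([60, 396, 0]) cube([68, 68, 733]);
translate([1177, 396, 0]) cube([68, 68, 733]);
translate([186, 124, 767]) {
  cube([47, 155, 2020]);
  translate([1033, 0, 0]) cube([47, 155, 2020]);
  translate([0, 0, 2020]) cube([1080, 155, 59]);
}
translate([-482, 0, 0]) {
  translate([0, 0, 377]) cube([262, 356, 27]);
  translate([13, 13, 0]) cylinder(h = 377, r = 13);
  translate([249, 13, 0]) cylinder(h = 377, r = 13);
  translate([13, 343, 0]) cylinder(h = 377, r = 13);
  translate([249, 343, 0]) cylinder(h = 377, r = 13);
}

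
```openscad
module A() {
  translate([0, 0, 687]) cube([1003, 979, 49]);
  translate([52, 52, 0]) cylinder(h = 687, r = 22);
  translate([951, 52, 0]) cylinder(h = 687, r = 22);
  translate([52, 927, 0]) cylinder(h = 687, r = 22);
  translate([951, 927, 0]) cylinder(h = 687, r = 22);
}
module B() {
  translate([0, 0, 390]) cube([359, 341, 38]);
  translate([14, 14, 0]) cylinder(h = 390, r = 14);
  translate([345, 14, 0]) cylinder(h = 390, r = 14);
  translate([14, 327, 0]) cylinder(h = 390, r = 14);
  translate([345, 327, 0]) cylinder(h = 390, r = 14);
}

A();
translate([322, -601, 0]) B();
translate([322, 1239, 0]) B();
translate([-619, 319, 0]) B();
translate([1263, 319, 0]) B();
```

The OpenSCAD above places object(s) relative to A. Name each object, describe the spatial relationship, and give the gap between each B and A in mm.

A is a table. B is a stool. Four stools sit around the table at the −y, +y, −x, +x sides. The gap between each stool and the table is 260 mm.

Each stool's nearest face is 260 mm from the table's bounding box.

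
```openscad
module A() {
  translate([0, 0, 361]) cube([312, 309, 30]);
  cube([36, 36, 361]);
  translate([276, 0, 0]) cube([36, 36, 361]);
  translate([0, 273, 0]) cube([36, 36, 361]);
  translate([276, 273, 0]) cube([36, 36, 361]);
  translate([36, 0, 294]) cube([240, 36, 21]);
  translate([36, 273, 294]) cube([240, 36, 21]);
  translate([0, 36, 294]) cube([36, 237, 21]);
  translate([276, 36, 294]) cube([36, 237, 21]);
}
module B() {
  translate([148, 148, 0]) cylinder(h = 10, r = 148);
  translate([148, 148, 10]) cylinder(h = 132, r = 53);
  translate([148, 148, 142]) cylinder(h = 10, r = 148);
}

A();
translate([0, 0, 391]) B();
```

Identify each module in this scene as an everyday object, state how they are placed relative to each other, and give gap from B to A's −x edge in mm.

The spool's min-x is at 0; the stool's min-x is 0; gap = 0 mm.

A is a stool. B is a spool. The spool is on top of the stool. The gap from the spool to the stool's −x edge is 0 mm.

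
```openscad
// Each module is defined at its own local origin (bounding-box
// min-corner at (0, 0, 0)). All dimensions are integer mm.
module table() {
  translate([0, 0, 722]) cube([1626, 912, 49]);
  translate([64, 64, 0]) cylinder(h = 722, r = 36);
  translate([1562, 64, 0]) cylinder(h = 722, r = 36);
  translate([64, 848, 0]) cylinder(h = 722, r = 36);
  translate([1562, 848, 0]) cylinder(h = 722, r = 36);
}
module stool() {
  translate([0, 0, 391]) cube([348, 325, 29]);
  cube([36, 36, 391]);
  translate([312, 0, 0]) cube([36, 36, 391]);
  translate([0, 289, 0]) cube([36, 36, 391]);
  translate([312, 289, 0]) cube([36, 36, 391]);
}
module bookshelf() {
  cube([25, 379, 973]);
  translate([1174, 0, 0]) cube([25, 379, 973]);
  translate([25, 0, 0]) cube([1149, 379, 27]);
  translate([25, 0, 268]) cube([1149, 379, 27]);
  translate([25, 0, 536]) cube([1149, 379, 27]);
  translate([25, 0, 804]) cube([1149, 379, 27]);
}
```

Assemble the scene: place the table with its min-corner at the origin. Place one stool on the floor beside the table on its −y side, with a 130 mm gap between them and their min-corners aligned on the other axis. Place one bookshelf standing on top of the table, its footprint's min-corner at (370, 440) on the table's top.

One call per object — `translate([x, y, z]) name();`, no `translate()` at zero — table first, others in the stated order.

table();
translate([0, -455, 0]) stool();
translate([370, 440, 771]) bookshelf();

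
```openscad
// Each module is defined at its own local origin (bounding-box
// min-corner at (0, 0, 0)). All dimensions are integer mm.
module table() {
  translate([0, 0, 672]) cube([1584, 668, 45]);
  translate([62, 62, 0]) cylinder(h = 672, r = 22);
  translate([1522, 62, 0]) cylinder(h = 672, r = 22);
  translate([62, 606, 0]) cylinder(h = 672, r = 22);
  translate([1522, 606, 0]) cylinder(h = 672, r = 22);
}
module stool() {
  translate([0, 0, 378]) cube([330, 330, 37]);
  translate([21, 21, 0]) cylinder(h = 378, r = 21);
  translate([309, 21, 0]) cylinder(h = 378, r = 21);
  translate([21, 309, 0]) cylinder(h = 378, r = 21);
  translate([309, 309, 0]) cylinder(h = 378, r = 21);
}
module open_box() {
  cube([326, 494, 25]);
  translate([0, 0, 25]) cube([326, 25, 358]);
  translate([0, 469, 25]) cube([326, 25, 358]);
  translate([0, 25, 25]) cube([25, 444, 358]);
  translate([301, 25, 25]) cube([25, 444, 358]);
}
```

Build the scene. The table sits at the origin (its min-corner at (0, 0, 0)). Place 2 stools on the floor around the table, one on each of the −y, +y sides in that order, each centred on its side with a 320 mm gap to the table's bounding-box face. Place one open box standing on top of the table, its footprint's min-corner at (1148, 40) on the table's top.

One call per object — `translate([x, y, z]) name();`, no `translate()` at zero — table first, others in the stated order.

table();
translate([627, -650, 0]) stool();
translate([627, 988, 0]) stool();
translate([1148, 40, 717]) open_box();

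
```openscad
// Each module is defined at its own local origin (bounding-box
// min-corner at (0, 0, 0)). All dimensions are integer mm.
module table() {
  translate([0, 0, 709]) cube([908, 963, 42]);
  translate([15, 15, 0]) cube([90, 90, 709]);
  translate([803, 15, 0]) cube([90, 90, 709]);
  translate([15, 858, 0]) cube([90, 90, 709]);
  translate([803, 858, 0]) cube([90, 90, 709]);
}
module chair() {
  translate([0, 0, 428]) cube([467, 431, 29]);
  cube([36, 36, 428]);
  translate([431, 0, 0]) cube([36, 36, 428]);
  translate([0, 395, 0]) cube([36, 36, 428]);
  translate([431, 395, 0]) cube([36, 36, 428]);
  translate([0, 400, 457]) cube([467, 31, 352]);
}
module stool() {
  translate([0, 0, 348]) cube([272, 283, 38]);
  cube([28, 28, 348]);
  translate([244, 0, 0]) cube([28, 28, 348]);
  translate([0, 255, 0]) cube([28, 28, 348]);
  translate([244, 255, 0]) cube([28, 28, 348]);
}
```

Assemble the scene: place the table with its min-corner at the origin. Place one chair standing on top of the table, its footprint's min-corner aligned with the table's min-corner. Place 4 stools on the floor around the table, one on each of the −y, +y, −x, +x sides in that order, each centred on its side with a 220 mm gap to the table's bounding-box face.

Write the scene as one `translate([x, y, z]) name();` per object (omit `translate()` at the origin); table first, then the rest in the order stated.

table();
translate([0, 0, 751]) chair();
translate([318, -503, 0]) stool();
translate([318, 1183, 0]) stool();
translate([-492, 340, 0]) stool();
translate([1128, 340, 0]) stool();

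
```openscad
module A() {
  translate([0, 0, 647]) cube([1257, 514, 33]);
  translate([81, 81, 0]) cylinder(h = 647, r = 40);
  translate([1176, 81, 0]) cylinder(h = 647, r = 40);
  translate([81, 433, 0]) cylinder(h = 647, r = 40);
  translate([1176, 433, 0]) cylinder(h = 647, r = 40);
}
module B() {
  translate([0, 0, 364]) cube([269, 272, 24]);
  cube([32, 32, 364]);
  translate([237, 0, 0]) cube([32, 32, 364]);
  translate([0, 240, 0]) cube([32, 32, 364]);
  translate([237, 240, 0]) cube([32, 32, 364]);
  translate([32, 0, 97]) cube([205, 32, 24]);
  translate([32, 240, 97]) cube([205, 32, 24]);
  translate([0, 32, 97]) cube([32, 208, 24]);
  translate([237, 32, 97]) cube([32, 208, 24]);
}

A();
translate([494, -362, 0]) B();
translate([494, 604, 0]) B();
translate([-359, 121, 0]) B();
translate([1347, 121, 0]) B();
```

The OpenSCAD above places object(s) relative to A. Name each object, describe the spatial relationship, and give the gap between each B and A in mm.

A is a table. B is a stool. Four stools sit around the table at the −y, +y, −x, +x sides. The gap between each stool and the table is 90 mm.

Each stool's nearest face is 90 mm from the table's bounding box.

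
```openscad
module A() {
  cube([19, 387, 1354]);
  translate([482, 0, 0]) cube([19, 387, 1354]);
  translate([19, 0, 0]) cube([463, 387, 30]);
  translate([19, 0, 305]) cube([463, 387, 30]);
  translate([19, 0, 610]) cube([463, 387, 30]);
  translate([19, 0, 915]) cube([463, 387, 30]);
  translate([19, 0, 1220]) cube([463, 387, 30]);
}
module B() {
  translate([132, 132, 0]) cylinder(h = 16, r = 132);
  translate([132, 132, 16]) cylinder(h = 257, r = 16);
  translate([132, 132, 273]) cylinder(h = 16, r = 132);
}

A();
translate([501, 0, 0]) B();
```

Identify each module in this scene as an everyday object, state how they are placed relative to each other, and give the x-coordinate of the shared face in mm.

A is a bookshelf. B is a spool. The spool is against the bookshelf's +x side, with their −y faces flush. The x-coordinate of the shared face is 501 mm.

The bookshelf's +x face and the spool's −x face are both at x = 501 mm.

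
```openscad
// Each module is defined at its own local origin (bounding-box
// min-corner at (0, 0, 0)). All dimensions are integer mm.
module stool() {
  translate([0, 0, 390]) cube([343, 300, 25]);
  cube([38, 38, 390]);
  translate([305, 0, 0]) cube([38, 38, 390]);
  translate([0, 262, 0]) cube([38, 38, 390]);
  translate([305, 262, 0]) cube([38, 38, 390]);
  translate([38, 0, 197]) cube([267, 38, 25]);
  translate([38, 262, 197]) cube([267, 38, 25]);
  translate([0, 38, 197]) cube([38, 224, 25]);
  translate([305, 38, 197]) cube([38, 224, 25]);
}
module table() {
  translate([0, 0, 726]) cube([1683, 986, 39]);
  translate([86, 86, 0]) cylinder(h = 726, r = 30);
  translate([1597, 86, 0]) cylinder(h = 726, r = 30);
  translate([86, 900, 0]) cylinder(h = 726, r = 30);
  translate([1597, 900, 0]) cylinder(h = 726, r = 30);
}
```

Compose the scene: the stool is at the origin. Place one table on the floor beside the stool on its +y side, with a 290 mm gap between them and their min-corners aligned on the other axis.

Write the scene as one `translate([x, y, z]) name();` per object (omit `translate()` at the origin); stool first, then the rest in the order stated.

stool();
translate([0, 590, 0]) table();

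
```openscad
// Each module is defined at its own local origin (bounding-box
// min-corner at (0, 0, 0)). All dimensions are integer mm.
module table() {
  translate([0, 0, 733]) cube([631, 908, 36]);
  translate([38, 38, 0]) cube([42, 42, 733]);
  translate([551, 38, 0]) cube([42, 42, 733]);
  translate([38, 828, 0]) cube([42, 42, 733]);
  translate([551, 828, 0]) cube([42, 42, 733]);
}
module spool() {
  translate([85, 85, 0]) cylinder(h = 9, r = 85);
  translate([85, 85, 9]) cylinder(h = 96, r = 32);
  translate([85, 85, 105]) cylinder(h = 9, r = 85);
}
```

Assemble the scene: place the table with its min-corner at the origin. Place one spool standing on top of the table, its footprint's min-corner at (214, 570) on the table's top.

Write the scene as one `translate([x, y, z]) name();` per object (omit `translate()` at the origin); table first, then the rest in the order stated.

table();
translate([214, 570, 769]) spool();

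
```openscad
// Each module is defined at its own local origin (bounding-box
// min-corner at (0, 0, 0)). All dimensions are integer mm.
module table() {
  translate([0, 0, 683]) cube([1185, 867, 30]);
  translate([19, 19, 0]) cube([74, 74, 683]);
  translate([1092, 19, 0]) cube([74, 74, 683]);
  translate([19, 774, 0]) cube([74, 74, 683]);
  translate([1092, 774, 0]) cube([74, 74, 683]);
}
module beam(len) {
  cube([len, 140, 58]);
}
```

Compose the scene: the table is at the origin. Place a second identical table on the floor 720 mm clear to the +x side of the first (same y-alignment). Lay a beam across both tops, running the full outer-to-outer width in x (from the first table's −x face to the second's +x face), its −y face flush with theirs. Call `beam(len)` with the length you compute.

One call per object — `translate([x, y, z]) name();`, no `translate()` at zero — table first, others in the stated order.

table();
translate([1905, 0, 0]) table();
translate([0, 0, 713]) beam(3090);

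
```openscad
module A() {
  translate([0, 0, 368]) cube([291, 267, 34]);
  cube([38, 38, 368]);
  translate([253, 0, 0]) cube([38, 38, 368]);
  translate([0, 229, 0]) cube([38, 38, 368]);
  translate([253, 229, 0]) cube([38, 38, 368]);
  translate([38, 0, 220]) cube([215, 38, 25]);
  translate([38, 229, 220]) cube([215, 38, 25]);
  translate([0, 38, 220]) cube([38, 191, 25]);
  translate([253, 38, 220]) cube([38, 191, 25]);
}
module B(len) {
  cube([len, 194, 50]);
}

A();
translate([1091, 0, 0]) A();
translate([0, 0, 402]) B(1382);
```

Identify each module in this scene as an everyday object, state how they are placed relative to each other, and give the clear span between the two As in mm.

A is a stool. B is a beam. A beam spans the tops of two stools. The clear span between the two stools is 800 mm.

Second stool starts at x = 1091; first ends at x = 291; clear span = 1091 − 291 = 800 mm.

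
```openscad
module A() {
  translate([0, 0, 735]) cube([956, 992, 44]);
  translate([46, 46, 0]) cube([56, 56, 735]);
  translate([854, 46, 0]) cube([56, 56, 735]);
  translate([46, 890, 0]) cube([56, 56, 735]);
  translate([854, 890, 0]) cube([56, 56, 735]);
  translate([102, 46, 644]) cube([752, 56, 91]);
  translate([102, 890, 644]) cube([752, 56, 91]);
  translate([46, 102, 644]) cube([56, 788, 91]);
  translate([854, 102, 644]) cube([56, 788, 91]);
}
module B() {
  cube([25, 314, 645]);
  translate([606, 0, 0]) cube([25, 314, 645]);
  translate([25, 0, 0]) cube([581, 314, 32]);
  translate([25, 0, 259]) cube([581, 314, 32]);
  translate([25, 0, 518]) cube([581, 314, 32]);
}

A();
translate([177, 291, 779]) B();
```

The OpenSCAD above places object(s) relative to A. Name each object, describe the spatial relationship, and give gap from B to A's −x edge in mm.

A is a table. B is a bookshelf. The bookshelf is on top of the table. The gap from the bookshelf to the table's −x edge is 177 mm.

The bookshelf's min-x is at 177; the table's min-x is 0; gap = 177 mm.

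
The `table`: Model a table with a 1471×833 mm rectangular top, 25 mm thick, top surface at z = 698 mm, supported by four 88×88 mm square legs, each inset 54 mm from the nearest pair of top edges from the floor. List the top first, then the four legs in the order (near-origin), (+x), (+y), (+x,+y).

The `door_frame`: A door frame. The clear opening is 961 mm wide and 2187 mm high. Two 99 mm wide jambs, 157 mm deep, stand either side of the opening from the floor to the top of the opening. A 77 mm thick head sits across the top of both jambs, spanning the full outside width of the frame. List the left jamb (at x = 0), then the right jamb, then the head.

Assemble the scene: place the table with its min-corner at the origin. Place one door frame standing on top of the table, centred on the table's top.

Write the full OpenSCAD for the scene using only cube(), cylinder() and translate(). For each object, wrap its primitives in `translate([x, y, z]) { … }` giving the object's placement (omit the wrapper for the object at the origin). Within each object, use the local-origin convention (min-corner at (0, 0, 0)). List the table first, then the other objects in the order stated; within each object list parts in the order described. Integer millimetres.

translate([0, 0, 673]) cube([1471, 833, 25]);
translate([54, 54, 0]) cube([88, 88, 673]);
translate([1329, 54, 0]) cube([88, 88, 673]);
translate([54, 691, 0]) cube([88, 88, 673]);
translate([1329, 691, 0]) cube([88, 88, 673]);
translate([156, 338, 698]) {
  cube([99, 157, 2187]);
  translate([1060, 0, 0]) cube([99, 157, 2187]);
  translate([0, 0, 2187]) cube([1159, 157, 77]);
}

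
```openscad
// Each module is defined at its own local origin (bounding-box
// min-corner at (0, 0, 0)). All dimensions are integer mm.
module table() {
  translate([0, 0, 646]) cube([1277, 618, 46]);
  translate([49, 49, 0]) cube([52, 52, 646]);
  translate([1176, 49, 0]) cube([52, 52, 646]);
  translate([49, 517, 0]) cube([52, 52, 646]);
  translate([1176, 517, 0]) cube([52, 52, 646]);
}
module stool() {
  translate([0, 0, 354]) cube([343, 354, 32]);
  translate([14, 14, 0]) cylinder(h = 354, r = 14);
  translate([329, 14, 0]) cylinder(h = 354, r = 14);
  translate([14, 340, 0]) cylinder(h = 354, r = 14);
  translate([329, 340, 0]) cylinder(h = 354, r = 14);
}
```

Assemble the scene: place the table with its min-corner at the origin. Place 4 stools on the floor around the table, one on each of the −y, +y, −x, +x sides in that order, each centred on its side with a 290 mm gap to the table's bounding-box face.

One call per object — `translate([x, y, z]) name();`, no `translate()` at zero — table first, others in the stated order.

table();
translate([467, -644, 0]) stool();
translate([467, 908, 0]) stool();
translate([-633, 132, 0]) stool();
translate([1567, 132, 0]) stool();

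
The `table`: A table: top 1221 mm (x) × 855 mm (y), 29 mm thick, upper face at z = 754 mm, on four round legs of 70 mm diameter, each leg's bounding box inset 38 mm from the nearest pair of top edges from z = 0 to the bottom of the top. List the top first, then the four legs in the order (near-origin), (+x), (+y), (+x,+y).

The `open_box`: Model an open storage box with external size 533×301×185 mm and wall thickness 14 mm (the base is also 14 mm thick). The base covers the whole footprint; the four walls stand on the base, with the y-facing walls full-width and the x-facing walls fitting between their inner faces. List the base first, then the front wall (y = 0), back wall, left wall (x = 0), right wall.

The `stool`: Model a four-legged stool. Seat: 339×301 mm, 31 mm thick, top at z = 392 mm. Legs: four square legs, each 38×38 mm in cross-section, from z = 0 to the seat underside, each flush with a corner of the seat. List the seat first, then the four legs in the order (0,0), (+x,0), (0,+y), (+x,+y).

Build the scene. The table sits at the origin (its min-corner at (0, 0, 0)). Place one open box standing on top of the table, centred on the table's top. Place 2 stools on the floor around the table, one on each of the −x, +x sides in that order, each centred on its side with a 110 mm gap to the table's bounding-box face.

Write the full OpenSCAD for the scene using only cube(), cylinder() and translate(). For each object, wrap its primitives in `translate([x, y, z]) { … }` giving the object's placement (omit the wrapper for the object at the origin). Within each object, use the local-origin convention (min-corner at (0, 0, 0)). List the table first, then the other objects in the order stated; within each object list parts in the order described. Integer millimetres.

translate([0, 0, 725]) cube([1221, 855, 29]);
translate([73, 73, 0]) cylinder(h = 725, r = 35);
translate([1148, 73, 0]) cylinder(h = 725, r = 35);
translate([73, 782, 0]) cylinder(h = 725, r = 35);
translate([1148, 782, 0]) cylinder(h = 725, r = 35);
translate([344, 277, 754]) {
  cube([533, 301, 14]);
  translate([0, 0, 14]) cube([533, 14, 171]);
  translate([0, 287, 14]) cube([533, 14, 171]);
  translate([0, 14, 14]) cube([14, 273, 171]);
  translate([519, 14, 14]) cube([14, 273, 171]);
}
translate([-449, 277, 0]) {
  translate([0, 0, 361]) cube([339, 301, 31]);
  cube([38, 38, 361]);
  translate([301, 0, 0]) cube([38, 38, 361]);
  translate([0, 263, 0]) cube([38, 38, 361]);
  translate([301, 263, 0]) cube([38, 38, 361]);
}
translate([1331, 277, 0]) {
  translate([0, 0, 361]) cube([339, 301, 31]);
  cube([38, 38, 361]);
  translate([301, 0, 0]) cube([38, 38, 361]);
  translate([0, 263, 0]) cube([38, 38, 361]);
  translate([301, 263, 0]) cube([38, 38, 361]);
}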